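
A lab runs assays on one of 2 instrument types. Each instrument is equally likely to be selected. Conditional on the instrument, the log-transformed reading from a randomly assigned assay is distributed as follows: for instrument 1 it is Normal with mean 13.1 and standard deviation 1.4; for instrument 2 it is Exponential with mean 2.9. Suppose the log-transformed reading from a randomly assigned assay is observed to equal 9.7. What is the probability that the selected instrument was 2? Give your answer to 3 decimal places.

0.449

Likelihoods f(9.7 | ·): 1: 0.0149299; 2: 0.0121608.
Posterior ∝ prior × likelihood. Numerator for 2: 0.5·0.0121608 = 0.0060804.
Normalizing constant: 0.5·0.0149299 + 0.5·0.0121608 = 0.0135453.
P(2 | observation) = 0.0060804 / 0.0135453 = 0.448892.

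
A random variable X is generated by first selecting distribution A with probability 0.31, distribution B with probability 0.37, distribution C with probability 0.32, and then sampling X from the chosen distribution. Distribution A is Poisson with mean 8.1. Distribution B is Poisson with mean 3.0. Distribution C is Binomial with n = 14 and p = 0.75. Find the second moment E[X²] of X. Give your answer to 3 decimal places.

63.410

For each component E[X²] = Var + (mean)², giving A: 73.71; B: 12; C: 112.875.
Overall E[X²] = 0.31·73.71 + 0.37·12 + 0.32·112.875 = 63.4101.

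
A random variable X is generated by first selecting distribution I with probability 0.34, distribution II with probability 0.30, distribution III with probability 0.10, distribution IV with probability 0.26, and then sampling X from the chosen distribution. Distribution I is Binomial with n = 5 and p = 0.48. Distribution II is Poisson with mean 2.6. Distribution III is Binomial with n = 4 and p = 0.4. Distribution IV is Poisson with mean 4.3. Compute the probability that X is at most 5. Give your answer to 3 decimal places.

0.917

Conditional on each component, P(X ≤ 5): I: 1; II: 0.950963; III: 1; IV: 0.736663.
By total probability, P(X ≤ 5) = 0.34·1 + 0.3·0.950963 + 0.1·1 + 0.26·0.736663 = 0.916821.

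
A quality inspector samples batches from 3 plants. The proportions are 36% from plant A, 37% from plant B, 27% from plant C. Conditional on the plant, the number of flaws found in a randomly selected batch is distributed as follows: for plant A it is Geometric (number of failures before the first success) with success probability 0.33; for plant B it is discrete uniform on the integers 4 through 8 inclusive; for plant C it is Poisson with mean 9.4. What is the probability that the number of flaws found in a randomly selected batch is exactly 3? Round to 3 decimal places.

Conditional on each plant, P(X = 3): A: 0.0992518; B: 0; C: 0.0114515.
By total probability, P(X = 3) = 0.36·0.0992518 + 0.37·0 + 0.27·0.0114515 = 0.0388226.

0.039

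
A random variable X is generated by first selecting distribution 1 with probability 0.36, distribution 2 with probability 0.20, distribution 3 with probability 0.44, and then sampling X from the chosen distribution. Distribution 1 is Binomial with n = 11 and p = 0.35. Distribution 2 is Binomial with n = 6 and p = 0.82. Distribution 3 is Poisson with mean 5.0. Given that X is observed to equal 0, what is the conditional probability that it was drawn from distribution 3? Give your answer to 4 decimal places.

Likelihoods P(X=0 | ·): 1: 0.00875078; 2: 3.40122e-05; 3: 0.00673795.
Posterior ∝ prior × likelihood. Numerator for 3: 0.44·0.00673795 = 0.0029647.
Normalizing constant: 0.36·0.00875078 + 0.2·3.40122e-05 + 0.44·0.00673795 = 0.00612178.
P(3 | observation) = 0.0029647 / 0.00612178 = 0.484287.

0.4843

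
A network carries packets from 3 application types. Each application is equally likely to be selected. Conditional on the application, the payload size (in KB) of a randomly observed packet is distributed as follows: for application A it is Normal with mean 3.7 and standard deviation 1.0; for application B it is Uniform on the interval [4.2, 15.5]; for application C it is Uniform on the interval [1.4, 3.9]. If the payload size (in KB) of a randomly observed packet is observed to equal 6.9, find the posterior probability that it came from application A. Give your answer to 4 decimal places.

0.0262

Likelihoods f(6.9 | ·): A: 0.00238409; B: 0.0884956; C: 0.
Posterior ∝ prior × likelihood. Numerator for A: 0.333333·0.00238409 = 0.000794696.
Normalizing constant: 0.333333·0.00238409 + 0.333333·0.0884956 + 0.333333·0 = 0.0302932.
P(A | observation) = 0.000794696 / 0.0302932 = 0.0262335.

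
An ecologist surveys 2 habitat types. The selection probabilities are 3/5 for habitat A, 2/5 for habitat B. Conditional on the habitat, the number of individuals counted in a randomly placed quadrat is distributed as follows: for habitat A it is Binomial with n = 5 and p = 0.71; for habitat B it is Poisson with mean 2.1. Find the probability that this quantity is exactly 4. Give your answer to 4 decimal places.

0.2608

Conditional on each habitat, P(X = 4): A: 0.368469; B: 0.099231.
By total probability, P(X = 4) = 0.6·0.368469 + 0.4·0.099231 = 0.260774.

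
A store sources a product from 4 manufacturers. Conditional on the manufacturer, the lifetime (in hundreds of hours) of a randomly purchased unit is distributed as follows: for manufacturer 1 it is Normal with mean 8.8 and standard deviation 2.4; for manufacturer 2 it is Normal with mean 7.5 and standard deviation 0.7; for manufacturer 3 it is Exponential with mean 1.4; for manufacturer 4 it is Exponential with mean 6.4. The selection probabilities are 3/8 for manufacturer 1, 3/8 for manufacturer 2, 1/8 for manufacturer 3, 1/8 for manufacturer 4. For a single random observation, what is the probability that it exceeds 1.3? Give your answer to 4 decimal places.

Conditional on each manufacturer, P(X > 1.3): 1: 0.999111; 2: 1; 3: 0.395118; 4: 0.816176.
By total probability, P(X > 1.3) = 0.375·0.999111 + 0.375·1 + 0.125·0.395118 + 0.125·0.816176 = 0.901078.

0.9011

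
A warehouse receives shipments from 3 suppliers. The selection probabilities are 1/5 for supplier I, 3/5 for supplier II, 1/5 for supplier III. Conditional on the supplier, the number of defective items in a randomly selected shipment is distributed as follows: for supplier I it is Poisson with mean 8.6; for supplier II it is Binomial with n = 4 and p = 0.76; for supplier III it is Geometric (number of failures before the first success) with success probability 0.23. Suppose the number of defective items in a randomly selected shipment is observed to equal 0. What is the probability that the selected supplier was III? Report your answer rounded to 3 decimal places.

Likelihoods P(X=0 | ·): I: 0.000184106; II: 0.00331776; III: 0.23.
Posterior ∝ prior × likelihood. Numerator for III: 0.2·0.23 = 0.046.
Normalizing constant: 0.2·0.000184106 + 0.6·0.00331776 + 0.2·0.23 = 0.0480275.
P(III | observation) = 0.046 / 0.0480275 = 0.957785.

0.958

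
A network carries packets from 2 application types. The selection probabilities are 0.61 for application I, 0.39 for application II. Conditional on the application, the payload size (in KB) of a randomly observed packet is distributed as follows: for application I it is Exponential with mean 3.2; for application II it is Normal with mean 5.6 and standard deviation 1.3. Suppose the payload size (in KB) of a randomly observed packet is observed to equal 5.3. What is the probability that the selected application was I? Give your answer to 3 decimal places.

0.238

Likelihoods f(5.3 | ·): I: 0.0596417; II: 0.298815.
Posterior ∝ prior × likelihood. Numerator for I: 0.61·0.0596417 = 0.0363814.
Normalizing constant: 0.61·0.0596417 + 0.39·0.298815 = 0.152919.
P(I | observation) = 0.0363814 / 0.152919 = 0.237912.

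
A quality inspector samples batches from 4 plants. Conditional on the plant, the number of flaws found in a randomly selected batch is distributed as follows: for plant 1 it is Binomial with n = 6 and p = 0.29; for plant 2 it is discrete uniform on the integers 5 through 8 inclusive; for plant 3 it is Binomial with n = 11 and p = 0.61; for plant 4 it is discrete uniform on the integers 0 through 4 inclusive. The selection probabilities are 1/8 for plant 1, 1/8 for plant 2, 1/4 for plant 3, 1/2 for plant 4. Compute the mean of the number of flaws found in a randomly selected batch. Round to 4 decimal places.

3.7075

Component means — 1: 1.74; 2: 6.5; 3: 6.71; 4: 2.
E[X] = 0.125·1.74 + 0.125·6.5 + 0.25·6.71 + 0.5·2 = 3.7075.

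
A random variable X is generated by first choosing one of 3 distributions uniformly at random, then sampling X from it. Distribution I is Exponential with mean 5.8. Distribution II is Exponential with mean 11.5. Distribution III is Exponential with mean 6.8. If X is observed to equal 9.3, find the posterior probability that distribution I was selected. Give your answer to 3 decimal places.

0.313

Likelihoods f(9.3 | ·): I: 0.0346899; II: 0.0387338; III: 0.0374567.
Posterior ∝ prior × likelihood. Numerator for I: 0.333333·0.0346899 = 0.0115633.
Normalizing constant: 0.333333·0.0346899 + 0.333333·0.0387338 + 0.333333·0.0374567 = 0.0369601.
P(I | observation) = 0.0115633 / 0.0369601 = 0.312859.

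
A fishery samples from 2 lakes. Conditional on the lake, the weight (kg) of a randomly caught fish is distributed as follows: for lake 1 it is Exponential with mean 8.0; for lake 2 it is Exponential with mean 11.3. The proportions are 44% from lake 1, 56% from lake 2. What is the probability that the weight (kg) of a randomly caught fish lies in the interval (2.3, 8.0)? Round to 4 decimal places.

Conditional on each lake, P(2.3 < X < 8.0): 1: 0.382257; 2: 0.323192.
By total probability, P(2.3 < X < 8.0) = 0.44·0.382257 + 0.56·0.323192 = 0.349181.

0.3492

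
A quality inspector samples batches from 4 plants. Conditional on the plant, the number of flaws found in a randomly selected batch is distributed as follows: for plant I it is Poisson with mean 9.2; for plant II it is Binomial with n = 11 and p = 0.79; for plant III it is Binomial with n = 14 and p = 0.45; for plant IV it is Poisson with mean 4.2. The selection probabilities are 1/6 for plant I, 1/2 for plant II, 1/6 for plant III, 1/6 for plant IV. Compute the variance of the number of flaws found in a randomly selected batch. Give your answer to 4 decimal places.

Per component, I: μ=9.2, E[X²]=93.84; II: μ=8.69, E[X²]=77.341; III: μ=6.3, E[X²]=43.155; IV: μ=4.2, E[X²]=21.84.
E[X] = 0.166667·9.2 + 0.5·8.69 + 0.166667·6.3 + 0.166667·4.2 = 7.62833.
E[X²] = 0.166667·93.84 + 0.5·77.341 + 0.166667·43.155 + 0.166667·21.84 = 65.143.
Var(X) = E[X²] − (E[X])² = 65.143 − 58.1915 = 6.95153.

6.9515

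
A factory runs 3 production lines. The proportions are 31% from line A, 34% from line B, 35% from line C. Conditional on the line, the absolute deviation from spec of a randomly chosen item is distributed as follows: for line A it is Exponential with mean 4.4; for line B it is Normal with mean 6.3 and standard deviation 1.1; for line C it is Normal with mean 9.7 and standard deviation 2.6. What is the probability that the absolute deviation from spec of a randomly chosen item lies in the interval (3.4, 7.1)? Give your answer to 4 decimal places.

0.3934

Conditional on each line, P(3.4 < X < 7.1): A: 0.26259; B: 0.762281; C: 0.15096.
By total probability, P(3.4 < X < 7.1) = 0.31·0.26259 + 0.34·0.762281 + 0.35·0.15096 = 0.393414.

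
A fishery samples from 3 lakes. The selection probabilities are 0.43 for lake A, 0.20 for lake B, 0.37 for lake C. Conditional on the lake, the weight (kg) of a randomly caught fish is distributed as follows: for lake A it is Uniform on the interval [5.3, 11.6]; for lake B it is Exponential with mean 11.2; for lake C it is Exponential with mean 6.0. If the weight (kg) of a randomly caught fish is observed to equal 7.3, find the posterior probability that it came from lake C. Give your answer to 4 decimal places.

0.1906

Likelihoods f(7.3 | ·): A: 0.15873; B: 0.0465281; C: 0.0493693.
Posterior ∝ prior × likelihood. Numerator for C: 0.37·0.0493693 = 0.0182666.
Normalizing constant: 0.43·0.15873 + 0.2·0.0465281 + 0.37·0.0493693 = 0.0958262.
P(C | observation) = 0.0182666 / 0.0958262 = 0.190623.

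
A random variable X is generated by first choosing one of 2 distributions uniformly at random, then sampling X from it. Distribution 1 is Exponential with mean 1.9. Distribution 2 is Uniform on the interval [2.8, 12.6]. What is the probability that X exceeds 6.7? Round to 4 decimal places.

Conditional on each component, P(X > 6.7): 1: 0.0294131; 2: 0.602041.
By total probability, P(X > 6.7) = 0.5·0.0294131 + 0.5·0.602041 = 0.315727.

0.3157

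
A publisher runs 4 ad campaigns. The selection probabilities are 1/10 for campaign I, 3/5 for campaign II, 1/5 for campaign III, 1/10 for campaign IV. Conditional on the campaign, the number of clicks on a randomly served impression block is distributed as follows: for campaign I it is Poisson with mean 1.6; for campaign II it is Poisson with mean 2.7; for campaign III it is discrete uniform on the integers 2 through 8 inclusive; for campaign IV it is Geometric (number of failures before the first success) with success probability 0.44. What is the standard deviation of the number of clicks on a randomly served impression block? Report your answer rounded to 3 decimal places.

Per component, I: μ=1.6, E[X²]=4.16; II: μ=2.7, E[X²]=9.99; III: μ=5, E[X²]=29; IV: μ=1.27273, E[X²]=4.5124.
E[X] = 0.1·1.6 + 0.6·2.7 + 0.2·5 + 0.1·1.27273 = 2.90727.
E[X²] = 0.1·4.16 + 0.6·9.99 + 0.2·29 + 0.1·4.5124 = 12.6612.
Var(X) = E[X²] − (E[X])² = 12.6612 − 8.45223 = 4.209.
SD(X) = √4.209 = 2.05159.

2.052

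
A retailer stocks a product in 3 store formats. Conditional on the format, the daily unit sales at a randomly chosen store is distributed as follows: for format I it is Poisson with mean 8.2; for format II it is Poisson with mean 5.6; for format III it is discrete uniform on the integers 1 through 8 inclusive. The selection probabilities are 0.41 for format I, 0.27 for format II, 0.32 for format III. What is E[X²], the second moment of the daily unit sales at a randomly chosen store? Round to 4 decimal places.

49.0696

For each component E[X²] = Var + (mean)², giving I: 75.44; II: 36.96; III: 25.5.
Overall E[X²] = 0.41·75.44 + 0.27·36.96 + 0.32·25.5 = 49.0696.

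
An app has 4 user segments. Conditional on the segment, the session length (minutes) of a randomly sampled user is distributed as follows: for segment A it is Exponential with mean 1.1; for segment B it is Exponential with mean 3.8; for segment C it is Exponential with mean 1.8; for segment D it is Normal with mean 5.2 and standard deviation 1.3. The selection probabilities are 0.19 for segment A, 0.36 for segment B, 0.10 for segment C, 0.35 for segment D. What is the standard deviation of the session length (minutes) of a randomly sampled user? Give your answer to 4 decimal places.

Per component, A: μ=1.1, E[X²]=2.42; B: μ=3.8, E[X²]=28.88; C: μ=1.8, E[X²]=6.48; D: μ=5.2, E[X²]=28.73.
E[X] = 0.19·1.1 + 0.36·3.8 + 0.1·1.8 + 0.35·5.2 = 3.577.
E[X²] = 0.19·2.42 + 0.36·28.88 + 0.1·6.48 + 0.35·28.73 = 21.5601.
Var(X) = E[X²] − (E[X])² = 21.5601 − 12.7949 = 8.76517.
SD(X) = √8.76517 = 2.9606.

2.9606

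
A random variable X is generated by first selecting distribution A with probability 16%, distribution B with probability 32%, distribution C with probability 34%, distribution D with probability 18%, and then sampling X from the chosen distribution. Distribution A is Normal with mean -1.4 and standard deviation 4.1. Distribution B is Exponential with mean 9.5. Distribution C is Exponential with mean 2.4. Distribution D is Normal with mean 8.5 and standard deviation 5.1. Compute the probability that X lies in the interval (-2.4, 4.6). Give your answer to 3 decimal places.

Conditional on each component, P(-2.4 < X < 4.6): A: 0.52467; B: 0.383817; C: 0.852904; D: 0.205935.
By total probability, P(-2.4 < X < 4.6) = 0.16·0.52467 + 0.32·0.383817 + 0.34·0.852904 + 0.18·0.205935 = 0.533824.

0.534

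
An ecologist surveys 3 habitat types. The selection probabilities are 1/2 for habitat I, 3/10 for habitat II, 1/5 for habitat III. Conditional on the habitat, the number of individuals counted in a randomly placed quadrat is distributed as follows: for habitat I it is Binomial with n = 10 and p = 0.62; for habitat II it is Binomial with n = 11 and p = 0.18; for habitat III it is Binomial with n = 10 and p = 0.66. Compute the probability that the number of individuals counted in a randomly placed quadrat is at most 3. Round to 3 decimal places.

Conditional on each habitat, P(X ≤ 3): I: 0.0413301; II: 0.880256; III: 0.0220422.
By total probability, P(X ≤ 3) = 0.5·0.0413301 + 0.3·0.880256 + 0.2·0.0220422 = 0.28915.

0.289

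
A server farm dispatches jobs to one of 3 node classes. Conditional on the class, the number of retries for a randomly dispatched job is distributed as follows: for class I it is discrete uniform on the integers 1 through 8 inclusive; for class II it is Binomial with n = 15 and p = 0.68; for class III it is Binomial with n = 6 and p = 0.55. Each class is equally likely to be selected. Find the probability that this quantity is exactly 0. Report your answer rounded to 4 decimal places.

0.0028

Conditional on each class, P(X = 0): I: 0; II: 3.77789e-08; III: 0.00830377.
By total probability, P(X = 0) = 0.333333·0 + 0.333333·3.77789e-08 + 0.333333·0.00830377 = 0.00276793.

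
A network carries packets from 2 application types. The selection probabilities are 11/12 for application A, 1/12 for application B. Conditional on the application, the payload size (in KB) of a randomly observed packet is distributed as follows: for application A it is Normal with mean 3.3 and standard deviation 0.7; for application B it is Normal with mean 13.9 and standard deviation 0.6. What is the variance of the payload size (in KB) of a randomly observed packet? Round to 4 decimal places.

Per component, A: μ=3.3, E[X²]=11.38; B: μ=13.9, E[X²]=193.57.
E[X] = 0.916667·3.3 + 0.0833333·13.9 = 4.18333.
E[X²] = 0.916667·11.38 + 0.0833333·193.57 = 26.5625.
Var(X) = E[X²] − (E[X])² = 26.5625 − 17.5003 = 9.06222.

9.0622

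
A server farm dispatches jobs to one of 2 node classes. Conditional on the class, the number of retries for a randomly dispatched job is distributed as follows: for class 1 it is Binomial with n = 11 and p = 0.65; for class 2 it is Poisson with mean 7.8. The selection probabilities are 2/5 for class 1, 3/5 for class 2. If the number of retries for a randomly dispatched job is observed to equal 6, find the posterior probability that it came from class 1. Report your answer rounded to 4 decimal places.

0.4877

Likelihoods P(X=6 | ·): 1: 0.183005; 2: 0.128156.
Posterior ∝ prior × likelihood. Numerator for 1: 0.4·0.183005 = 0.0732019.
Normalizing constant: 0.4·0.183005 + 0.6·0.128156 = 0.150095.
P(1 | observation) = 0.0732019 / 0.150095 = 0.487703.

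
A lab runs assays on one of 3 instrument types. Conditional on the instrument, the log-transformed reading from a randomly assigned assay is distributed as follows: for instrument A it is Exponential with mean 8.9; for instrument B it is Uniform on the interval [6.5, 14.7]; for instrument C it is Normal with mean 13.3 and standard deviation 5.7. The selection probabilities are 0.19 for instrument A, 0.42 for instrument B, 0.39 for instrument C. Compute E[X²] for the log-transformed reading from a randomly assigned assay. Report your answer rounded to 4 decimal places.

For each component E[X²] = Var + (mean)², giving A: 158.42; B: 117.963; C: 209.38.
Overall E[X²] = 0.19·158.42 + 0.42·117.963 + 0.39·209.38 = 161.303.

161.3026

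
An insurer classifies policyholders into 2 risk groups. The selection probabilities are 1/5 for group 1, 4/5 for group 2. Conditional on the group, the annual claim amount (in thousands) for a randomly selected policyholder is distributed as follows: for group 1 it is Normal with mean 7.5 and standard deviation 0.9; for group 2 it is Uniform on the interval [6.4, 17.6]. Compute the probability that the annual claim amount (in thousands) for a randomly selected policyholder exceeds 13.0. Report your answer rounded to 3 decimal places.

0.329

Conditional on each group, P(X > 13.0): 1: 4.94699e-10; 2: 0.410714.
By total probability, P(X > 13.0) = 0.2·4.94699e-10 + 0.8·0.410714 = 0.328571.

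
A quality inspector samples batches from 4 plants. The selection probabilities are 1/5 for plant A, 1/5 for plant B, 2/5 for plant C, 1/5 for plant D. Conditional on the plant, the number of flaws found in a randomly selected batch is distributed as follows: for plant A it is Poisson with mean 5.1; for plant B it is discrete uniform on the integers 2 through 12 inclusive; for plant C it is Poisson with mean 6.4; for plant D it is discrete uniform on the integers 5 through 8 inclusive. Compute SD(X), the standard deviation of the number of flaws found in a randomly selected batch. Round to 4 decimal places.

Per component, A: μ=5.1, E[X²]=31.11; B: μ=7, E[X²]=59; C: μ=6.4, E[X²]=47.36; D: μ=6.5, E[X²]=43.5.
E[X] = 0.2·5.1 + 0.2·7 + 0.4·6.4 + 0.2·6.5 = 6.28.
E[X²] = 0.2·31.11 + 0.2·59 + 0.4·47.36 + 0.2·43.5 = 45.666.
Var(X) = E[X²] − (E[X])² = 45.666 − 39.4384 = 6.2276.
SD(X) = √6.2276 = 2.49552.

2.4955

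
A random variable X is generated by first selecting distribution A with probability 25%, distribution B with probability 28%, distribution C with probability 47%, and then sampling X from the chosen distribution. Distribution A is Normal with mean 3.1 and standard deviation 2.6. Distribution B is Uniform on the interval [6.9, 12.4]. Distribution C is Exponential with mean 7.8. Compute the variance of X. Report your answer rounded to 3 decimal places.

37.040

Per component, A: μ=3.1, E[X²]=16.37; B: μ=9.65, E[X²]=95.6433; C: μ=7.8, E[X²]=121.68.
E[X] = 0.25·3.1 + 0.28·9.65 + 0.47·7.8 = 7.143.
E[X²] = 0.25·16.37 + 0.28·95.6433 + 0.47·121.68 = 88.0622.
Var(X) = E[X²] − (E[X])² = 88.0622 − 51.0224 = 37.0398.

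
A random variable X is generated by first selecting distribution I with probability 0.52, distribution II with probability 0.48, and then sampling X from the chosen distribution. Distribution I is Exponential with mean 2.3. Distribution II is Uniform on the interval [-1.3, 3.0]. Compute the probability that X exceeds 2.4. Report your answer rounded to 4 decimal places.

0.2501

Conditional on each component, P(X > 2.4): I: 0.352227; II: 0.139535.
By total probability, P(X > 2.4) = 0.52·0.352227 + 0.48·0.139535 = 0.250135.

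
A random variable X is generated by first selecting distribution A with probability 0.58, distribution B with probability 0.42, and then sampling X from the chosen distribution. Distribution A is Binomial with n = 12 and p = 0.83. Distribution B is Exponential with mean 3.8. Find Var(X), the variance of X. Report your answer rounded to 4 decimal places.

16.2904

Per component, A: μ=9.96, E[X²]=100.895; B: μ=3.8, E[X²]=28.88.
E[X] = 0.58·9.96 + 0.42·3.8 = 7.3728.
E[X²] = 0.58·100.895 + 0.42·28.88 = 70.6486.
Var(X) = E[X²] − (E[X])² = 70.6486 − 54.3582 = 16.2904.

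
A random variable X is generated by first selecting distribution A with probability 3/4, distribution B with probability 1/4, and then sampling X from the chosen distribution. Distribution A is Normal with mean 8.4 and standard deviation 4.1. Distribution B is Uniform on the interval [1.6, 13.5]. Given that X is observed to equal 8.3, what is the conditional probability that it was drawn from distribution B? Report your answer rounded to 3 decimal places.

Likelihoods f(8.3 | ·): A: 0.0972741; B: 0.0840336.
Posterior ∝ prior × likelihood. Numerator for B: 0.25·0.0840336 = 0.0210084.
Normalizing constant: 0.75·0.0972741 + 0.25·0.0840336 = 0.0939639.
P(B | observation) = 0.0210084 / 0.0939639 = 0.223579.

0.224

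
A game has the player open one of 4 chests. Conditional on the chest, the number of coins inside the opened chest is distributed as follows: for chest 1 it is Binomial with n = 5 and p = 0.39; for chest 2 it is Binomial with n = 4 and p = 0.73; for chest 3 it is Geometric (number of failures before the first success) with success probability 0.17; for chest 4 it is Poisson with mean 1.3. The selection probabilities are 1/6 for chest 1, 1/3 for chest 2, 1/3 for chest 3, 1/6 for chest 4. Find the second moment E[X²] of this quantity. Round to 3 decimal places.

For each component E[X²] = Var + (mean)², giving 1: 4.992; 2: 9.3148; 3: 52.5571; 4: 2.99.
Overall E[X²] = 0.166667·4.992 + 0.333333·9.3148 + 0.333333·52.5571 + 0.166667·2.99 = 21.9543.

21.954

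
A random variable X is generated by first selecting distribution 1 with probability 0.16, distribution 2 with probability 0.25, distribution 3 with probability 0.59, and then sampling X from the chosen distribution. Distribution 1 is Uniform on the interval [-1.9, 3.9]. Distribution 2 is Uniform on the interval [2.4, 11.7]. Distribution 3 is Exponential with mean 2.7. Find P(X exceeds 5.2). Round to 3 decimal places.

Conditional on each component, P(X > 5.2): 1: 0; 2: 0.698925; 3: 0.145741.
By total probability, P(X > 5.2) = 0.16·0 + 0.25·0.698925 + 0.59·0.145741 = 0.260718.

0.261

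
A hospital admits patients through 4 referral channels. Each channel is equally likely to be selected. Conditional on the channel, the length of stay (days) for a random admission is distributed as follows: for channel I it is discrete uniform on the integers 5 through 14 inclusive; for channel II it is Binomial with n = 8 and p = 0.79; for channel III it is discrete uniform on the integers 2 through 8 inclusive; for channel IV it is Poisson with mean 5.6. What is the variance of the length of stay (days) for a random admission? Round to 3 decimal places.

Per component, I: μ=9.5, E[X²]=98.5; II: μ=6.32, E[X²]=41.2696; III: μ=5, E[X²]=29; IV: μ=5.6, E[X²]=36.96.
E[X] = 0.25·9.5 + 0.25·6.32 + 0.25·5 + 0.25·5.6 = 6.605.
E[X²] = 0.25·98.5 + 0.25·41.2696 + 0.25·29 + 0.25·36.96 = 51.4324.
Var(X) = E[X²] − (E[X])² = 51.4324 − 43.626 = 7.80637.

7.806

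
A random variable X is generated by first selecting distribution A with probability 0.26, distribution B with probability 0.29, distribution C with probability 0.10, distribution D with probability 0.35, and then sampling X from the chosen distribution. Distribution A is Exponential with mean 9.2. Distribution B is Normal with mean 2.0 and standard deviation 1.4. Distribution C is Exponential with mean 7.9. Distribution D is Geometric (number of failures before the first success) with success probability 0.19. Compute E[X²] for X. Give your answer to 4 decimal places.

For each component E[X²] = Var + (mean)², giving A: 169.28; B: 5.96; C: 124.82; D: 40.6122.
Overall E[X²] = 0.26·169.28 + 0.29·5.96 + 0.1·124.82 + 0.35·40.6122 = 72.4375.

72.4375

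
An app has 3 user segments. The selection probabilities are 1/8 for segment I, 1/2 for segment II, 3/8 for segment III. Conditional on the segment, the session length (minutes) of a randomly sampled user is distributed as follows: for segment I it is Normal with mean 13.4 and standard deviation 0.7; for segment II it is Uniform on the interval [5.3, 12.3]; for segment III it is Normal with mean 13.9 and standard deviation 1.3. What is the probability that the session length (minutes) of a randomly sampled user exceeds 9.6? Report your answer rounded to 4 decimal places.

Conditional on each segment, P(X > 9.6): I: 1; II: 0.385714; III: 0.99953.
By total probability, P(X > 9.6) = 0.125·1 + 0.5·0.385714 + 0.375·0.99953 = 0.692681.

0.6927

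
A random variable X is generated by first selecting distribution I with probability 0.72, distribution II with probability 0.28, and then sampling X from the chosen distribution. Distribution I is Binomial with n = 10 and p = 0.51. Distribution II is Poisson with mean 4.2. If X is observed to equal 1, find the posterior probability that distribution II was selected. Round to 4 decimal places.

0.7468

Likelihoods P(X=1 | ·): I: 0.00830491; II: 0.0629814.
Posterior ∝ prior × likelihood. Numerator for II: 0.28·0.0629814 = 0.0176348.
Normalizing constant: 0.72·0.00830491 + 0.28·0.0629814 = 0.0236143.
P(II | observation) = 0.0176348 / 0.0236143 = 0.746784.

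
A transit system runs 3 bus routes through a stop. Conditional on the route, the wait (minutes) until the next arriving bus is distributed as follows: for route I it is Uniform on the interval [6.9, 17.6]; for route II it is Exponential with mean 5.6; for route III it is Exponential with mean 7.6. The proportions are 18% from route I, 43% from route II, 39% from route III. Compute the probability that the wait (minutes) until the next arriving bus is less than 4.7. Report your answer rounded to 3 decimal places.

0.424

Conditional on each route, P(X < 4.7): I: 0; II: 0.567981; III: 0.461206.
By total probability, P(X < 4.7) = 0.18·0 + 0.43·0.567981 + 0.39·0.461206 = 0.424102.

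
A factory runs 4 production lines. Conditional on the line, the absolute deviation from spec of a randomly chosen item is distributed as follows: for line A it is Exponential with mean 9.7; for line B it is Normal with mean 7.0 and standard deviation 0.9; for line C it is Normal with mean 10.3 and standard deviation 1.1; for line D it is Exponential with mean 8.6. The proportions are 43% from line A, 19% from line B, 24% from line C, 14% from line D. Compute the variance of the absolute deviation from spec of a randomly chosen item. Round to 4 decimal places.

Per component, A: μ=9.7, E[X²]=188.18; B: μ=7, E[X²]=49.81; C: μ=10.3, E[X²]=107.3; D: μ=8.6, E[X²]=147.92.
E[X] = 0.43·9.7 + 0.19·7 + 0.24·10.3 + 0.14·8.6 = 9.177.
E[X²] = 0.43·188.18 + 0.19·49.81 + 0.24·107.3 + 0.14·147.92 = 136.842.
Var(X) = E[X²] − (E[X])² = 136.842 − 84.2173 = 52.6248.

52.6248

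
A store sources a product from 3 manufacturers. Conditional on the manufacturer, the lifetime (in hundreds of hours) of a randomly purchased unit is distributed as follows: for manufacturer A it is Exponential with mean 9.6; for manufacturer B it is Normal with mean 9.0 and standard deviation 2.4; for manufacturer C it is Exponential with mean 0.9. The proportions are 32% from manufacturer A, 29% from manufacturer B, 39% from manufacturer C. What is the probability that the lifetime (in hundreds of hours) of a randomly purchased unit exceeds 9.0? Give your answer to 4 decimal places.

Conditional on each manufacturer, P(X > 9.0): A: 0.391606; B: 0.5; C: 4.53999e-05.
By total probability, P(X > 9.0) = 0.32·0.391606 + 0.29·0.5 + 0.39·4.53999e-05 = 0.270332.

0.2703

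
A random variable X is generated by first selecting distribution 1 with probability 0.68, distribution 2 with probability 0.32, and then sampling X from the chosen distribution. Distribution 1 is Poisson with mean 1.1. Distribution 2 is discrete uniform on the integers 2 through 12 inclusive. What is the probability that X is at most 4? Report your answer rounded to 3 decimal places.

Conditional on each component, P(X ≤ 4): 1: 0.994565; 2: 0.272727.
By total probability, P(X ≤ 4) = 0.68·0.994565 + 0.32·0.272727 = 0.763577.

0.764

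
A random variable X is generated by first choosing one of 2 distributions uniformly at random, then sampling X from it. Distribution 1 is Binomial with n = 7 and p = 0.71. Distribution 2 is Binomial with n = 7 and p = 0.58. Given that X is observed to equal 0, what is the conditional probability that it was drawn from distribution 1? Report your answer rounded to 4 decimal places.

0.0696

Likelihoods P(X=0 | ·): 1: 0.000172499; 2: 0.00230539.
Posterior ∝ prior × likelihood. Numerator for 1: 0.5·0.000172499 = 8.62494e-05.
Normalizing constant: 0.5·0.000172499 + 0.5·0.00230539 = 0.00123895.
P(1 | observation) = 8.62494e-05 / 0.00123895 = 0.0696151.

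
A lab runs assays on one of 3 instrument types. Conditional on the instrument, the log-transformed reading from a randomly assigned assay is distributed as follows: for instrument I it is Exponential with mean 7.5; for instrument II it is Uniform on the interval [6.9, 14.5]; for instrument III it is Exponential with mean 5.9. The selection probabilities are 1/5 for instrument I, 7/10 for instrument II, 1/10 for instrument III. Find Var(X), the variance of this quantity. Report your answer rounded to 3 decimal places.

Per component, I: μ=7.5, E[X²]=112.5; II: μ=10.7, E[X²]=119.303; III: μ=5.9, E[X²]=69.62.
E[X] = 0.2·7.5 + 0.7·10.7 + 0.1·5.9 = 9.58.
E[X²] = 0.2·112.5 + 0.7·119.303 + 0.1·69.62 = 112.974.
Var(X) = E[X²] − (E[X])² = 112.974 − 91.7764 = 21.1979.

21.198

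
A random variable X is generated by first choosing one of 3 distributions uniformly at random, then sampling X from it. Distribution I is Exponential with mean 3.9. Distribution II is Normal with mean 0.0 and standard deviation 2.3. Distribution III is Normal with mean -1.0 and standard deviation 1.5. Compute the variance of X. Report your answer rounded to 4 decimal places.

Per component, I: μ=3.9, E[X²]=30.42; II: μ=0, E[X²]=5.29; III: μ=-1, E[X²]=3.25.
E[X] = 0.333333·3.9 + 0.333333·0 + 0.333333·-1 = 0.966667.
E[X²] = 0.333333·30.42 + 0.333333·5.29 + 0.333333·3.25 = 12.9867.
Var(X) = E[X²] − (E[X])² = 12.9867 − 0.934444 = 12.0522.

12.0522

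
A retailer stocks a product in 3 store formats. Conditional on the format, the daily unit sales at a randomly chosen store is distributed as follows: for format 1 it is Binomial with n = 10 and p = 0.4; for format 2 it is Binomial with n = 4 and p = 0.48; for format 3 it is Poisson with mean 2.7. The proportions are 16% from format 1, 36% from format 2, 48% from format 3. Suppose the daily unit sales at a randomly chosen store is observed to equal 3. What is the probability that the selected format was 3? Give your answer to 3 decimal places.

0.474

Likelihoods P(X=3 | ·): 1: 0.214991; 2: 0.230031; 3: 0.220468.
Posterior ∝ prior × likelihood. Numerator for 3: 0.48·0.220468 = 0.105824.
Normalizing constant: 0.16·0.214991 + 0.36·0.230031 + 0.48·0.220468 = 0.223034.
P(3 | observation) = 0.105824 / 0.223034 = 0.474476.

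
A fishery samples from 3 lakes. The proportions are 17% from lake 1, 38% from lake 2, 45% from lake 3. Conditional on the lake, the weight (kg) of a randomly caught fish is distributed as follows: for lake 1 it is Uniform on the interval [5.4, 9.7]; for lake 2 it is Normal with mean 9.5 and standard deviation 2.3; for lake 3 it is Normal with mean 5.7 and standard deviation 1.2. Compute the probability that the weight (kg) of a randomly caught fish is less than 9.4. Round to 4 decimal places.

Conditional on each lake, P(X < 9.4): 1: 0.930233; 2: 0.48266; 3: 0.998977.
By total probability, P(X < 9.4) = 0.17·0.930233 + 0.38·0.48266 + 0.45·0.998977 = 0.79109.

0.7911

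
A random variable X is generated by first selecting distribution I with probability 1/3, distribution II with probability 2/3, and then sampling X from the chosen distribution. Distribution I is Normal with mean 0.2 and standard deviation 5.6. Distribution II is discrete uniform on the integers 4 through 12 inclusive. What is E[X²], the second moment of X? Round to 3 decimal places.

For each component E[X²] = Var + (mean)², giving I: 31.4; II: 70.6667.
Overall E[X²] = 0.333333·31.4 + 0.666667·70.6667 = 57.5778.

57.578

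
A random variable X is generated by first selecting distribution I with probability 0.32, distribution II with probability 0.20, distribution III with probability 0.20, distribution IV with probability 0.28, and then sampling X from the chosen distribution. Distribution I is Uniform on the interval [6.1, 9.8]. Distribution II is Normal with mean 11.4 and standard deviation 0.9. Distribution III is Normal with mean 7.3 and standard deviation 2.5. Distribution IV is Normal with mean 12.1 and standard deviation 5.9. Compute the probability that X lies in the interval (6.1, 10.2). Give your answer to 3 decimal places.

0.512

Conditional on each component, P(6.1 < X < 10.2): I: 1; II: 0.0912112; III: 0.561362; IV: 0.219125.
By total probability, P(6.1 < X < 10.2) = 0.32·1 + 0.2·0.0912112 + 0.2·0.561362 + 0.28·0.219125 = 0.51187.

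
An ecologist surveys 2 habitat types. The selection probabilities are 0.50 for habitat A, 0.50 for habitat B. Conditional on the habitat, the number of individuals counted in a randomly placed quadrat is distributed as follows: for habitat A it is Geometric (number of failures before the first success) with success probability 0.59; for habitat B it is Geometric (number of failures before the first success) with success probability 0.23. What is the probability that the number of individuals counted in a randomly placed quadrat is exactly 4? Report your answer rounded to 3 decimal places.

0.049

Conditional on each habitat, P(X = 4): A: 0.016672; B: 0.080852.
By total probability, P(X = 4) = 0.5·0.016672 + 0.5·0.080852 = 0.048762.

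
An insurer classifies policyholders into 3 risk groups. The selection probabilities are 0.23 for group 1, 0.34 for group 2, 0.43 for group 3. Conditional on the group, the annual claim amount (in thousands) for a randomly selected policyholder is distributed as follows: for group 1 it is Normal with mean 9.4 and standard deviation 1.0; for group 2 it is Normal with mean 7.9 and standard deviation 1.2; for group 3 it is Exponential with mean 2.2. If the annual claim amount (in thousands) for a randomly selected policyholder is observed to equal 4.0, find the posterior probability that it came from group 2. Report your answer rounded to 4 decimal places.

Likelihoods f(4.0 | ·): 1: 1.85736e-07; 2: 0.00169087; 3: 0.0737821.
Posterior ∝ prior × likelihood. Numerator for 2: 0.34·0.00169087 = 0.000574897.
Normalizing constant: 0.23·1.85736e-07 + 0.34·0.00169087 + 0.43·0.0737821 = 0.0323012.
P(2 | observation) = 0.000574897 / 0.0323012 = 0.017798.

0.0178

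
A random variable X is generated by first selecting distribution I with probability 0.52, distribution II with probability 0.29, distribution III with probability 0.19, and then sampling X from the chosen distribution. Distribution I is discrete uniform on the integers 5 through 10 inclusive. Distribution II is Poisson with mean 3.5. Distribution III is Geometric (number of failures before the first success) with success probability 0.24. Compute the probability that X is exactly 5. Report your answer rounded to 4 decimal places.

0.1366

Conditional on each component, P(X = 5): I: 0.166667; II: 0.132169; III: 0.0608526.
By total probability, P(X = 5) = 0.52·0.166667 + 0.29·0.132169 + 0.19·0.0608526 = 0.136558.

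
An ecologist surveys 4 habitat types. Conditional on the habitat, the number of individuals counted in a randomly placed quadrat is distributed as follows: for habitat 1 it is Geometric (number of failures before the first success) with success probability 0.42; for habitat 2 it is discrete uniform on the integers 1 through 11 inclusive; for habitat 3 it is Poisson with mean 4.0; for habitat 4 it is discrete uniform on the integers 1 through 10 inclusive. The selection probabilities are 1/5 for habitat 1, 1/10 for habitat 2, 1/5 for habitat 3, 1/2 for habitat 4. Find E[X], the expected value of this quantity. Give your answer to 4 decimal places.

Component means — 1: 1.38095; 2: 6; 3: 4; 4: 5.5.
E[X] = 0.2·1.38095 + 0.1·6 + 0.2·4 + 0.5·5.5 = 4.42619.

4.4262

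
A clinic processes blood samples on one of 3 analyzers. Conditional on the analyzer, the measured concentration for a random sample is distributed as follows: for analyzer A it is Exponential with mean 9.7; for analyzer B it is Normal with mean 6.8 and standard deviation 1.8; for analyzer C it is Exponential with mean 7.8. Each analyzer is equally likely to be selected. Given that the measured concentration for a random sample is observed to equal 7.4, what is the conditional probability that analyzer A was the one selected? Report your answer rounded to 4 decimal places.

Likelihoods f(7.4 | ·): A: 0.0480741; B: 0.209657; C: 0.0496458.
Posterior ∝ prior × likelihood. Numerator for A: 0.333333·0.0480741 = 0.0160247.
Normalizing constant: 0.333333·0.0480741 + 0.333333·0.209657 + 0.333333·0.0496458 = 0.102459.
P(A | observation) = 0.0160247 / 0.102459 = 0.156401.

0.1564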